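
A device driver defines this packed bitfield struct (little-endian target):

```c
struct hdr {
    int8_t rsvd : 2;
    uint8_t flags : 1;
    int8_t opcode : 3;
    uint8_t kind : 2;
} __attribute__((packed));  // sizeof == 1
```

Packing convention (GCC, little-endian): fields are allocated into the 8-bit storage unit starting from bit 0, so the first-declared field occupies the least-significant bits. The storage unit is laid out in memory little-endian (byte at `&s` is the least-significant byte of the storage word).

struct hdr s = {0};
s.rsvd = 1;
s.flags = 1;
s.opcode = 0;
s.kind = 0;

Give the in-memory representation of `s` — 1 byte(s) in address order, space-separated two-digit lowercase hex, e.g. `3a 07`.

rsvd:2 = 1 → 0x1 << 0 → word 0x01
flags:1 = 1 → 0x1 << 2 → word 0x05
opcode:3 = 0 → 0x0 << 3 → word 0x05
kind:2 = 0 → 0x0 << 6 → word 0x05
word = 0x05 → little-endian bytes:
  [0]=0x05

05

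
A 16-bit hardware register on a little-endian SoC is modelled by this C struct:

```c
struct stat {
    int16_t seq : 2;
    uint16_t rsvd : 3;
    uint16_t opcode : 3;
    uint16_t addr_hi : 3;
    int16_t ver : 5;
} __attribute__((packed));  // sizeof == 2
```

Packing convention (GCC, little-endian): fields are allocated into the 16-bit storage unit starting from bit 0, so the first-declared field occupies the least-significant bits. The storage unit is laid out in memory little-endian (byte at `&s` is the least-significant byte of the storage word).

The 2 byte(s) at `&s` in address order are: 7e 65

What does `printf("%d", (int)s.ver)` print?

[0]=0x7e [1]=0x65 (little-endian) → word 0x657e
seq [0+:2] = (word>>0) & 0x3 = 2
rsvd [2+:3] = (word>>2) & 0x7 = 7
opcode [5+:3] = (word>>5) & 0x7 = 3
addr_hi [8+:3] = (word>>8) & 0x7 = 5
ver [11+:5] = (word>>11) & 0x1f = 12  ←
ver signed 5b, MSB=0: value = 12

12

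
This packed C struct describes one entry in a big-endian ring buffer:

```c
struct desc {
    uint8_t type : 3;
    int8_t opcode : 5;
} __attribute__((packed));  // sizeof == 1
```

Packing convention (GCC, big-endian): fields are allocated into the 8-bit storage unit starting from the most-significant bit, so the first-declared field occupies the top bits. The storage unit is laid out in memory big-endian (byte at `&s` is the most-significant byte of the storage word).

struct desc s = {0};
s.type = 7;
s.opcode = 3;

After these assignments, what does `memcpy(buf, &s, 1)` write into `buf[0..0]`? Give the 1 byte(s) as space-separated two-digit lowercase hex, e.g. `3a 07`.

e3

type:3 = 7 → 0x7 << 5 → word 0xe0
opcode:5 = 3 → 0x3 << 0 → word 0xe3
word = 0xe3 → big-endian bytes:
  [0]=0xe3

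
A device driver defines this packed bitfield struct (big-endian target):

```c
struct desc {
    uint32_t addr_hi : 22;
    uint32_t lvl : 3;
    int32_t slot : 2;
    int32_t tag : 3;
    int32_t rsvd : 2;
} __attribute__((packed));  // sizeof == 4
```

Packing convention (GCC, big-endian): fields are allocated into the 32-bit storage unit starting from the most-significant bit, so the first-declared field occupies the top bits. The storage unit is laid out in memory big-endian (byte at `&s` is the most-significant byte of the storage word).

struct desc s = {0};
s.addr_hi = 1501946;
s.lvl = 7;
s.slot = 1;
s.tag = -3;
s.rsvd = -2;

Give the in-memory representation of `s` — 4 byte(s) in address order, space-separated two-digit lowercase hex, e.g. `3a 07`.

addr_hi (22b) val=1501946 bits=0x16eafa at bit 10: 0x5babe800
lvl (3b) val=7 bits=0x7 at bit 7: 0x5babeb80
slot (2b) val=1 bits=0x1 at bit 5: 0x5babeba0
tag (3b) val=-3 bits=0x5 at bit 2: 0x5babebb4
rsvd (2b) val=-2 bits=0x2 at bit 0: 0x5babebb6
word = 0x5babebb6 → big-endian bytes:
  [0]=0x5b  [1]=0xab  [2]=0xeb  [3]=0xb6

5b ab eb b6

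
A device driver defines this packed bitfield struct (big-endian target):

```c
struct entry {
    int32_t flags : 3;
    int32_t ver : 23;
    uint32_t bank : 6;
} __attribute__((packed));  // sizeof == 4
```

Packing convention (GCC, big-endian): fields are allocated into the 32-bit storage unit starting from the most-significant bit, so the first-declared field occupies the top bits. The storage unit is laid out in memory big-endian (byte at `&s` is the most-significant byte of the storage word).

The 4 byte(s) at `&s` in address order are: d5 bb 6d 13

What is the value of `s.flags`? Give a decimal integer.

[0]=0xd5 [1]=0xbb [2]=0x6d [3]=0x13 (big-endian) → word 0xd5bb6d13
flags:3 @ bit 29 → (0xd5bb6d13>>29)&0x7 = 0x6  ←
ver:23 @ bit 6 → (0xd5bb6d13>>6)&0x7fffff = 0x56edb4
bank:6 @ bit 0 → (0xd5bb6d13>>0)&0x3f = 0x13
flags signed 3b, MSB=1: 6 - 8 = -2

-2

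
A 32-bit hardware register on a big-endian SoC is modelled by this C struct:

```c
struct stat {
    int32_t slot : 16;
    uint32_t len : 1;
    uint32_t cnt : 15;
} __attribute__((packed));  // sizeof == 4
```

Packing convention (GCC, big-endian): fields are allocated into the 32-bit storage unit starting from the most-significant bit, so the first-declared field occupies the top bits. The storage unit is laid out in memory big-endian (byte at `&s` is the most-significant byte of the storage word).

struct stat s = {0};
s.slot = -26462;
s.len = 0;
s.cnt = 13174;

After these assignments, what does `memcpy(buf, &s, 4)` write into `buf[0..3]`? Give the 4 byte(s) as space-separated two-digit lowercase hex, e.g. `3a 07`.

98 a2 33 76

slot:16 = -26462 → 0x98a2 << 16 → word 0x98a20000
len:1 = 0 → 0x0 << 15 → word 0x98a20000
cnt:15 = 13174 → 0x3376 << 0 → word 0x98a23376
word = 0x98a23376 → big-endian bytes:
  [0]=0x98  [1]=0xa2  [2]=0x33  [3]=0x76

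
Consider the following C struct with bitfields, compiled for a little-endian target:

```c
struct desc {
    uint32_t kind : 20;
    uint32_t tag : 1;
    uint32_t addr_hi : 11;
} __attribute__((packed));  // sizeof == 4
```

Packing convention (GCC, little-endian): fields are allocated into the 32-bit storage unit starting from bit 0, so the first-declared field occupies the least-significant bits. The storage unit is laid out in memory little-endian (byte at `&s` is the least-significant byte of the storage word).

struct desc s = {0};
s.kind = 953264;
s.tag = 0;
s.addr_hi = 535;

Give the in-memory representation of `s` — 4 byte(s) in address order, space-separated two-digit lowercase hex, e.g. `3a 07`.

kind:20 = 953264 → 0xe8bb0 << 0 → word 0x000e8bb0
tag:1 = 0 → 0x0 << 20 → word 0x000e8bb0
addr_hi:11 = 535 → 0x217 << 21 → word 0x42ee8bb0
word = 0x42ee8bb0 → little-endian bytes:
  [0]=0xb0  [1]=0x8b  [2]=0xee  [3]=0x42

b0 8b ee 42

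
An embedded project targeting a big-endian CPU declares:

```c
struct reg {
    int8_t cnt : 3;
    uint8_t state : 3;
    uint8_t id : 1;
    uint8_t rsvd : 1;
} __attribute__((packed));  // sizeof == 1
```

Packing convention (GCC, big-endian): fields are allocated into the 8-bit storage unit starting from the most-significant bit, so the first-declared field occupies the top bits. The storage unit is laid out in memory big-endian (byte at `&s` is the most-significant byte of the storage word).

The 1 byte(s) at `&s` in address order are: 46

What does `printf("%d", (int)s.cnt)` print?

[0]=0x46 (big-endian) → word 0x46
cnt:3 @ bit 5 → (0x46>>5)&0x7 = 0x2  ←
state:3 @ bit 2 → (0x46>>2)&0x7 = 0x1
id:1 @ bit 1 → (0x46>>1)&0x1 = 0x1
rsvd:1 @ bit 0 → (0x46>>0)&0x1 = 0x0
cnt signed 3b, MSB=0: value = 2

2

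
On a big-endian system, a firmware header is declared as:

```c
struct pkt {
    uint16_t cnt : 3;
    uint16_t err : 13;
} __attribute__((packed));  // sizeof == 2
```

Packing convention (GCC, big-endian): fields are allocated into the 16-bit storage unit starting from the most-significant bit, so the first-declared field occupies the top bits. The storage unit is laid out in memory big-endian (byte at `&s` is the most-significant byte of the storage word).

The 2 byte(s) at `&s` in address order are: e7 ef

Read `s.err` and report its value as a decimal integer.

2031

[0]=0xe7 [1]=0xef (big-endian) → word 0xe7ef
cnt:3 @ bit 13 → (0xe7ef>>13)&0x7 = 0x7
err:13 @ bit 0 → (0xe7ef>>0)&0x1fff = 0x7ef  ←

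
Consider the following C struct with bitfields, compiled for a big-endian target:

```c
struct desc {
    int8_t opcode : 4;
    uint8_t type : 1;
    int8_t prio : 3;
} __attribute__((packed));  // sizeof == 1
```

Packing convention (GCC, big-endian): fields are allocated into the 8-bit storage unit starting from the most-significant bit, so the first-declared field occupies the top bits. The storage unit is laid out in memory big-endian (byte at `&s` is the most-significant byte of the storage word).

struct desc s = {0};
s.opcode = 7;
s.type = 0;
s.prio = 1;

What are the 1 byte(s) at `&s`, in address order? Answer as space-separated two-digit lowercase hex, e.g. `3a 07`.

opcode (4b) val=7 bits=0x7 at bit 4: 0x70
type (1b) val=0 bits=0x0 at bit 3: 0x70
prio (3b) val=1 bits=0x1 at bit 0: 0x71
word = 0x71 → big-endian bytes:
  [0]=0x71

71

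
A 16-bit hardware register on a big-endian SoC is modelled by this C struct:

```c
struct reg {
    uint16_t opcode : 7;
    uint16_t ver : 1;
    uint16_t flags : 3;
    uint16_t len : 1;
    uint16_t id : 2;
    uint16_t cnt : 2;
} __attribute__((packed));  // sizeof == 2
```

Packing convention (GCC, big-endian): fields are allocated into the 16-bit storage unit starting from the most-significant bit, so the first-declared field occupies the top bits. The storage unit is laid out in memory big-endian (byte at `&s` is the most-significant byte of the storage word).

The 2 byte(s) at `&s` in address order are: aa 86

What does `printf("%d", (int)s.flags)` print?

[0]=0xaa [1]=0x86 (big-endian) → word 0xaa86
opcode:7 @ bit 9 → (0xaa86>>9)&0x7f = 0x55
ver:1 @ bit 8 → (0xaa86>>8)&0x1 = 0x0
flags:3 @ bit 5 → (0xaa86>>5)&0x7 = 0x4  ←
len:1 @ bit 4 → (0xaa86>>4)&0x1 = 0x0
id:2 @ bit 2 → (0xaa86>>2)&0x3 = 0x1
cnt:2 @ bit 0 → (0xaa86>>0)&0x3 = 0x2

4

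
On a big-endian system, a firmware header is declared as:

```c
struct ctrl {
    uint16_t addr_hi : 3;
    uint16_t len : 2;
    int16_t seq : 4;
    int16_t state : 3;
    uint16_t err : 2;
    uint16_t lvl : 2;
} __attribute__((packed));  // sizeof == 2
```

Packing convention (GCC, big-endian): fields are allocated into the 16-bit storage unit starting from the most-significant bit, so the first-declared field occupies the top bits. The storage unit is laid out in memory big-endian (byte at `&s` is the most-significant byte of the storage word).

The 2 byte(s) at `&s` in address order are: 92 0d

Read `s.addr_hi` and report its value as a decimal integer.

[0]=0x92 [1]=0x0d (big-endian) → word 0x920d
addr_hi:3 @ bit 13 → (0x920d>>13)&0x7 = 0x4  ←
len:2 @ bit 11 → (0x920d>>11)&0x3 = 0x2
seq:4 @ bit 7 → (0x920d>>7)&0xf = 0x4
state:3 @ bit 4 → (0x920d>>4)&0x7 = 0x0
err:2 @ bit 2 → (0x920d>>2)&0x3 = 0x3
lvl:2 @ bit 0 → (0x920d>>0)&0x3 = 0x1

4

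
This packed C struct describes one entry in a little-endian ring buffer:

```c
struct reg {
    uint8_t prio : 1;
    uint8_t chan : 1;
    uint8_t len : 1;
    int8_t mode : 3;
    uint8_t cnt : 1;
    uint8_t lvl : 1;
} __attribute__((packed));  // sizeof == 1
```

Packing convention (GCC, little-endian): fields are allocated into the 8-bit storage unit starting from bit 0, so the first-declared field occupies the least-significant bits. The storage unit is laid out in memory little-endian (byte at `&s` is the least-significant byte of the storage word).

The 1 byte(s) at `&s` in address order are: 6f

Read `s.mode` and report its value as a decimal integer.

[0]=0x6f (little-endian) → word 0x6f
prio [0+:1] = (word>>0) & 0x1 = 1
chan [1+:1] = (word>>1) & 0x1 = 1
len [2+:1] = (word>>2) & 0x1 = 1
mode [3+:3] = (word>>3) & 0x7 = 5  ←
cnt [6+:1] = (word>>6) & 0x1 = 1
lvl [7+:1] = (word>>7) & 0x1 = 0
mode signed 3b, MSB=1: 5 - 8 = -3

-3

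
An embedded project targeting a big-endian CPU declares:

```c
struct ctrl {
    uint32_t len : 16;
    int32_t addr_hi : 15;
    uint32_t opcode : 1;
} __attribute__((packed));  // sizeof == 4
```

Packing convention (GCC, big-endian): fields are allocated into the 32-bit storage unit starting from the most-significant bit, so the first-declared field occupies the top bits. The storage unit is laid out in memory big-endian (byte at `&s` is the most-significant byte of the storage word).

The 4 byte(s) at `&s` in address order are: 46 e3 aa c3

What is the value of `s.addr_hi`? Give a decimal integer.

-10911

[0]=0x46 [1]=0xe3 [2]=0xaa [3]=0xc3 (big-endian) → word 0x46e3aac3
len [16+:16] = (word>>16) & 0xffff = 18147
addr_hi [1+:15] = (word>>1) & 0x7fff = 21857  ←
opcode [0+:1] = (word>>0) & 0x1 = 1
addr_hi signed 15b, MSB=1: 21857 - 32768 = -10911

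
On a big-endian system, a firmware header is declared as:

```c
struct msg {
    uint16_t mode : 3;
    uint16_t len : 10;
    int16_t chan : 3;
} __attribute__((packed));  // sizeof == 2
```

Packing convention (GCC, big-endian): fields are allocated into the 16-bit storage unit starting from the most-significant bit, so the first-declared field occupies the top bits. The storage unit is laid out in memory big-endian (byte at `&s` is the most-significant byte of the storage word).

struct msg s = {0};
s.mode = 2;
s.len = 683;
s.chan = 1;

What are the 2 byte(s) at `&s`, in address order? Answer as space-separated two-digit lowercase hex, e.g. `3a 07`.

55 59

[13+:3] mode=2 & 0x7 = 0x2; word=0x4000
[3+:10] len=683 & 0x3ff = 0x2ab; word=0x5558
[0+:3] chan=1 & 0x7 = 0x1; word=0x5559
word = 0x5559 → big-endian bytes:
  [0]=0x55  [1]=0x59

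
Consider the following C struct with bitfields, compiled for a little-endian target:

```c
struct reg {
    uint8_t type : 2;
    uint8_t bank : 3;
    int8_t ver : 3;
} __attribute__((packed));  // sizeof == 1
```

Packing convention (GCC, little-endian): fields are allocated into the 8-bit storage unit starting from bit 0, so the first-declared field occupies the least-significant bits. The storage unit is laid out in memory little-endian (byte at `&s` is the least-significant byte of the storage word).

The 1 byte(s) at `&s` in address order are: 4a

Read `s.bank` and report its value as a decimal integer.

[0]=0x4a (little-endian) → word 0x4a
type:2 @ bit 0 → (0x4a>>0)&0x3 = 0x2
bank:3 @ bit 2 → (0x4a>>2)&0x7 = 0x2  ←
ver:3 @ bit 5 → (0x4a>>5)&0x7 = 0x2

2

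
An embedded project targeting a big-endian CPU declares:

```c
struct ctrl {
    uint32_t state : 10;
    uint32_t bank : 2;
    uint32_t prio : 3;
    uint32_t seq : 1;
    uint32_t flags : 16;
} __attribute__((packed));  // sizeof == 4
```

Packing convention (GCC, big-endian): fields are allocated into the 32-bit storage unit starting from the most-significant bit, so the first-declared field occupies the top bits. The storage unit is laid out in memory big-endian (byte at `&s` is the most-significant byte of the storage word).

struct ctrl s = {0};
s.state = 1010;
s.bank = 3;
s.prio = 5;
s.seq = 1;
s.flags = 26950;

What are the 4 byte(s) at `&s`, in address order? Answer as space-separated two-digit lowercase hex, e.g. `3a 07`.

state:10 = 1010 → 0x3f2 << 22 → word 0xfc800000
bank:2 = 3 → 0x3 << 20 → word 0xfcb00000
prio:3 = 5 → 0x5 << 17 → word 0xfcba0000
seq:1 = 1 → 0x1 << 16 → word 0xfcbb0000
flags:16 = 26950 → 0x6946 << 0 → word 0xfcbb6946
word = 0xfcbb6946 → big-endian bytes:
  [0]=0xfc  [1]=0xbb  [2]=0x69  [3]=0x46

fc bb 69 46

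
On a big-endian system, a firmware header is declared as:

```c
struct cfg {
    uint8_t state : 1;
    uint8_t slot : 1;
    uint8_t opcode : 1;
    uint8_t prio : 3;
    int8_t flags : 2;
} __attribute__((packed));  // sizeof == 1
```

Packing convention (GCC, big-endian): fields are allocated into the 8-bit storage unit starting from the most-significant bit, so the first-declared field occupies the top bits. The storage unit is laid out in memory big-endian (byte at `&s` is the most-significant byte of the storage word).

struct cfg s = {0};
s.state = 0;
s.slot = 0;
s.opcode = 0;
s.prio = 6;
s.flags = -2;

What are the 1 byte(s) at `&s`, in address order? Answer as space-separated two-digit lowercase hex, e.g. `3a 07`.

1a

state:1 = 0 → 0x0 << 7 → word 0x00
slot:1 = 0 → 0x0 << 6 → word 0x00
opcode:1 = 0 → 0x0 << 5 → word 0x00
prio:3 = 6 → 0x6 << 2 → word 0x18
flags:2 = -2 → 0x2 << 0 → word 0x1a
word = 0x1a → big-endian bytes:
  [0]=0x1a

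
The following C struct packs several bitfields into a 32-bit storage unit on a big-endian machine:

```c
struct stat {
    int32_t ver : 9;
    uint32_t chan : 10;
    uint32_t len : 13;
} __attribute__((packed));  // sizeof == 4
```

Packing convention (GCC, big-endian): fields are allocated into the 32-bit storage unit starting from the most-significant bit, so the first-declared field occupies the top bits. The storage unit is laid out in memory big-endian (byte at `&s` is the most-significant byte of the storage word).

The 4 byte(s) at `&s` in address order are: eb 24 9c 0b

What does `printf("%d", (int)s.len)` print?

7179

[0]=0xeb [1]=0x24 [2]=0x9c [3]=0x0b (big-endian) → word 0xeb249c0b
ver [23+:9] = (word>>23) & 0x1ff = 470
chan [13+:10] = (word>>13) & 0x3ff = 292
len [0+:13] = (word>>0) & 0x1fff = 7179  ←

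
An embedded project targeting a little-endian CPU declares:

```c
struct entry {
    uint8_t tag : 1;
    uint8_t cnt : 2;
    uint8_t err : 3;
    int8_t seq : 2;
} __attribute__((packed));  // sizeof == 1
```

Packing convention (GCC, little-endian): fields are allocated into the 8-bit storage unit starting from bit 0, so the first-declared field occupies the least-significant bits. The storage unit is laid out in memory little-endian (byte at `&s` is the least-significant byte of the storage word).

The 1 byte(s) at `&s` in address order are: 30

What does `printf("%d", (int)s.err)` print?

[0]=0x30 (little-endian) → word 0x30
tag:1 @ bit 0 → (0x30>>0)&0x1 = 0x0
cnt:2 @ bit 1 → (0x30>>1)&0x3 = 0x0
err:3 @ bit 3 → (0x30>>3)&0x7 = 0x6  ←
seq:2 @ bit 6 → (0x30>>6)&0x3 = 0x0

6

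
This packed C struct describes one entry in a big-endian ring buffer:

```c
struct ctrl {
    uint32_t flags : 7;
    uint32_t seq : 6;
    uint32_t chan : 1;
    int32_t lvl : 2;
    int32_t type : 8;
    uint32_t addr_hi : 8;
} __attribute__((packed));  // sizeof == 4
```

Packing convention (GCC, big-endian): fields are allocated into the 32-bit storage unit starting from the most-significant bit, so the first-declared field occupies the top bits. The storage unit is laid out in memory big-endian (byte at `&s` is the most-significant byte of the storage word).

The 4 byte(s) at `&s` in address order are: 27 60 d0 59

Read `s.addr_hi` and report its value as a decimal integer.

[0]=0x27 [1]=0x60 [2]=0xd0 [3]=0x59 (big-endian) → word 0x2760d059
flags:7 @ bit 25 → (0x2760d059>>25)&0x7f = 0x13
seq:6 @ bit 19 → (0x2760d059>>19)&0x3f = 0x2c
chan:1 @ bit 18 → (0x2760d059>>18)&0x1 = 0x0
lvl:2 @ bit 16 → (0x2760d059>>16)&0x3 = 0x0
type:8 @ bit 8 → (0x2760d059>>8)&0xff = 0xd0
addr_hi:8 @ bit 0 → (0x2760d059>>0)&0xff = 0x59  ←

89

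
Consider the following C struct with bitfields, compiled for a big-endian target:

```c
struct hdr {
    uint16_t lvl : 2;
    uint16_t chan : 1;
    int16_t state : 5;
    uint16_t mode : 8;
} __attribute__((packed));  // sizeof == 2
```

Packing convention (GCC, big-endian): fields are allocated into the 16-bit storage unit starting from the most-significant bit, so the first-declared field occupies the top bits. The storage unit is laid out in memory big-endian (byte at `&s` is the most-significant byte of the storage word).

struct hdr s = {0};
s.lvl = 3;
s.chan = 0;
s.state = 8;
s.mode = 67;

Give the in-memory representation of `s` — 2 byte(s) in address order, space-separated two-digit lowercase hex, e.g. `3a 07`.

lvl (2b) val=3 bits=0x3 at bit 14: 0xc000
chan (1b) val=0 bits=0x0 at bit 13: 0xc000
state (5b) val=8 bits=0x8 at bit 8: 0xc800
mode (8b) val=67 bits=0x43 at bit 0: 0xc843
word = 0xc843 → big-endian bytes:
  [0]=0xc8  [1]=0x43

c8 43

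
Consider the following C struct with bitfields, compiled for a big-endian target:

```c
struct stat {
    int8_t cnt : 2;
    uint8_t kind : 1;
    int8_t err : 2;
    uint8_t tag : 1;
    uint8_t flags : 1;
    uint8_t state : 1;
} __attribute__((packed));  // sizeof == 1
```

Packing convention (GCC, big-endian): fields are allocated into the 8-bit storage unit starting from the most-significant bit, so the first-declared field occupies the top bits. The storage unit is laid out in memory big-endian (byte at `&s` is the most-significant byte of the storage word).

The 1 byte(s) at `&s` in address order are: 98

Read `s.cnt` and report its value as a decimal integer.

-2

[0]=0x98 (big-endian) → word 0x98
cnt [6+:2] = (word>>6) & 0x3 = 2  ←
kind [5+:1] = (word>>5) & 0x1 = 0
err [3+:2] = (word>>3) & 0x3 = 3
tag [2+:1] = (word>>2) & 0x1 = 0
flags [1+:1] = (word>>1) & 0x1 = 0
state [0+:1] = (word>>0) & 0x1 = 0
cnt signed 2b, MSB=1: 2 - 4 = -2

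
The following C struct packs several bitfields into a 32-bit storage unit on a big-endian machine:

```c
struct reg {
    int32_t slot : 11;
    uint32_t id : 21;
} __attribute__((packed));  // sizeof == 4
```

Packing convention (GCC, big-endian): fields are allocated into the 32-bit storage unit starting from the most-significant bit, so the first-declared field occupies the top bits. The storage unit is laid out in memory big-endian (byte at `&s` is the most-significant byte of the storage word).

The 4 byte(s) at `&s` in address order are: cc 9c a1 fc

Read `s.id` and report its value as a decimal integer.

1876476

[0]=0xcc [1]=0x9c [2]=0xa1 [3]=0xfc (big-endian) → word 0xcc9ca1fc
slot [21+:11] = (word>>21) & 0x7ff = 1636
id [0+:21] = (word>>0) & 0x1fffff = 1876476  ←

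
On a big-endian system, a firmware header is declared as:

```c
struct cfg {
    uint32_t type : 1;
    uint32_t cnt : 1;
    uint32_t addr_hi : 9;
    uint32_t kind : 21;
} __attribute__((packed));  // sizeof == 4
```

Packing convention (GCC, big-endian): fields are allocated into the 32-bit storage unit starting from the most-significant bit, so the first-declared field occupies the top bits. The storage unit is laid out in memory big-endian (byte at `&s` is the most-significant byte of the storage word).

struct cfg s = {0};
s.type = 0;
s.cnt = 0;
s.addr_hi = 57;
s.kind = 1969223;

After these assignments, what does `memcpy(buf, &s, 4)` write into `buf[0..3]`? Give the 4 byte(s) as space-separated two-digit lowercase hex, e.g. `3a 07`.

07 3e 0c 47

type:1 = 0 → 0x0 << 31 → word 0x00000000
cnt:1 = 0 → 0x0 << 30 → word 0x00000000
addr_hi:9 = 57 → 0x39 << 21 → word 0x07200000
kind:21 = 1969223 → 0x1e0c47 << 0 → word 0x073e0c47
word = 0x073e0c47 → big-endian bytes:
  [0]=0x07  [1]=0x3e  [2]=0x0c  [3]=0x47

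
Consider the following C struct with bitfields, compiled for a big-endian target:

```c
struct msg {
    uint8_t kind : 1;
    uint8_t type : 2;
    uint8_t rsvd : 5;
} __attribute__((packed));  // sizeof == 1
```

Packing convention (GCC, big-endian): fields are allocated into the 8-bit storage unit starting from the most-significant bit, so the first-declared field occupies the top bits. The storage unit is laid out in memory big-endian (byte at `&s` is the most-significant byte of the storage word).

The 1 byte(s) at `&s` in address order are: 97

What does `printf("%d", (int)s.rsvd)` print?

[0]=0x97 (big-endian) → word 0x97
kind [7+:1] = (word>>7) & 0x1 = 1
type [5+:2] = (word>>5) & 0x3 = 0
rsvd [0+:5] = (word>>0) & 0x1f = 23  ←

23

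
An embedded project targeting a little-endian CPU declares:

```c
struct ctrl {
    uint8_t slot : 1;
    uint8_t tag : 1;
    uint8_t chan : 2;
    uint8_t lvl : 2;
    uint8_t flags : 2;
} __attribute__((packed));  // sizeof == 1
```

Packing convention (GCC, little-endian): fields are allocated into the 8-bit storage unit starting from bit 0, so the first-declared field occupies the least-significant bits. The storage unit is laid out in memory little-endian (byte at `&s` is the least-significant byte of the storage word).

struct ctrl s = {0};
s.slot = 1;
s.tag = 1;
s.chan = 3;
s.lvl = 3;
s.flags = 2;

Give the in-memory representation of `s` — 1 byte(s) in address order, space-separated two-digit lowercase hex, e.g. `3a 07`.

slot:1 = 1 → 0x1 << 0 → word 0x01
tag:1 = 1 → 0x1 << 1 → word 0x03
chan:2 = 3 → 0x3 << 2 → word 0x0f
lvl:2 = 3 → 0x3 << 4 → word 0x3f
flags:2 = 2 → 0x2 << 6 → word 0xbf
word = 0xbf → little-endian bytes:
  [0]=0xbf

bf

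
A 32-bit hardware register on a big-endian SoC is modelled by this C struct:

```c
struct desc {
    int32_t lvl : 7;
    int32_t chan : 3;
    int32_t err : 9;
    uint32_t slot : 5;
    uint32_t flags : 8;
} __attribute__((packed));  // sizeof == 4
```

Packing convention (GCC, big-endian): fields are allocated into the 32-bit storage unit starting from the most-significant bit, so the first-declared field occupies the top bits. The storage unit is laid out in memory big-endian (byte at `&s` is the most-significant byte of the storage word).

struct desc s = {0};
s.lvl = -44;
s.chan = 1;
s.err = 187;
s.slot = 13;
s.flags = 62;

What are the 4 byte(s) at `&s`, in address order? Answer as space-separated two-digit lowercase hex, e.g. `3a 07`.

a8 57 6d 3e

lvl (7b) val=-44 bits=0x54 at bit 25: 0xa8000000
chan (3b) val=1 bits=0x1 at bit 22: 0xa8400000
err (9b) val=187 bits=0xbb at bit 13: 0xa8576000
slot (5b) val=13 bits=0xd at bit 8: 0xa8576d00
flags (8b) val=62 bits=0x3e at bit 0: 0xa8576d3e
word = 0xa8576d3e → big-endian bytes:
  [0]=0xa8  [1]=0x57  [2]=0x6d  [3]=0x3e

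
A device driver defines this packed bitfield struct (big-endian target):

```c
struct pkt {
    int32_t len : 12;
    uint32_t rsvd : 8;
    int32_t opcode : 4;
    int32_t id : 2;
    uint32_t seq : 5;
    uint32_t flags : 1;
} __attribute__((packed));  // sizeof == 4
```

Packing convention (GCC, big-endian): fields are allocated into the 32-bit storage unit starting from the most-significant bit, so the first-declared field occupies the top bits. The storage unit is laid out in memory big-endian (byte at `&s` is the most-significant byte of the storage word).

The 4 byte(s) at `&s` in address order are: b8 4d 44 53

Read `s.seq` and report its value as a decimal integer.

9

[0]=0xb8 [1]=0x4d [2]=0x44 [3]=0x53 (big-endian) → word 0xb84d4453
len [20+:12] = (word>>20) & 0xfff = 2948
rsvd [12+:8] = (word>>12) & 0xff = 212
opcode [8+:4] = (word>>8) & 0xf = 4
id [6+:2] = (word>>6) & 0x3 = 1
seq [1+:5] = (word>>1) & 0x1f = 9  ←
flags [0+:1] = (word>>0) & 0x1 = 1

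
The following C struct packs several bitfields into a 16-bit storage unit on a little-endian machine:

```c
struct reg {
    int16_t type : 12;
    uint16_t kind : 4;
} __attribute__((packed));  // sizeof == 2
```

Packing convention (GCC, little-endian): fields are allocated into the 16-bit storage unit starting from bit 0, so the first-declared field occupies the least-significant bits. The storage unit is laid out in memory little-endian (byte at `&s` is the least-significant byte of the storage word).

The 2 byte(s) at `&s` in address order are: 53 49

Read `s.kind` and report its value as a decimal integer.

4

[0]=0x53 [1]=0x49 (little-endian) → word 0x4953
type [0+:12] = (word>>0) & 0xfff = 2387
kind [12+:4] = (word>>12) & 0xf = 4  ←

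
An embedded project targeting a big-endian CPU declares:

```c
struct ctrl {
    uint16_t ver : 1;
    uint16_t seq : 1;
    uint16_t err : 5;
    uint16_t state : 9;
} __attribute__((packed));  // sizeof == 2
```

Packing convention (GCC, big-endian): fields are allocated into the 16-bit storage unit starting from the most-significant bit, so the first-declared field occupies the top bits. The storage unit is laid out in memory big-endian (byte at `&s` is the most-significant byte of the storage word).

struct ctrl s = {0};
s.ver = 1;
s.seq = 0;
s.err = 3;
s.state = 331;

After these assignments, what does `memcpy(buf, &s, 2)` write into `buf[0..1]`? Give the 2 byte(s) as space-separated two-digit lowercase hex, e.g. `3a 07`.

ver (1b) val=1 bits=0x1 at bit 15: 0x8000
seq (1b) val=0 bits=0x0 at bit 14: 0x8000
err (5b) val=3 bits=0x3 at bit 9: 0x8600
state (9b) val=331 bits=0x14b at bit 0: 0x874b
word = 0x874b → big-endian bytes:
  [0]=0x87  [1]=0x4b

87 4b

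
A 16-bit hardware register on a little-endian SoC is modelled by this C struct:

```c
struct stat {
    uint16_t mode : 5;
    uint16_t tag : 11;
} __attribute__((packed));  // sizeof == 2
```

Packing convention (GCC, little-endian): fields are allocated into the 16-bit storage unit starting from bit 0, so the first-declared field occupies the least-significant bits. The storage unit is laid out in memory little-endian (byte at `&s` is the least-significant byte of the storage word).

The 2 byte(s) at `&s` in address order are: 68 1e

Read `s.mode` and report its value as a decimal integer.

8

[0]=0x68 [1]=0x1e (little-endian) → word 0x1e68
mode:5 @ bit 0 → (0x1e68>>0)&0x1f = 0x8  ←
tag:11 @ bit 5 → (0x1e68>>5)&0x7ff = 0xf3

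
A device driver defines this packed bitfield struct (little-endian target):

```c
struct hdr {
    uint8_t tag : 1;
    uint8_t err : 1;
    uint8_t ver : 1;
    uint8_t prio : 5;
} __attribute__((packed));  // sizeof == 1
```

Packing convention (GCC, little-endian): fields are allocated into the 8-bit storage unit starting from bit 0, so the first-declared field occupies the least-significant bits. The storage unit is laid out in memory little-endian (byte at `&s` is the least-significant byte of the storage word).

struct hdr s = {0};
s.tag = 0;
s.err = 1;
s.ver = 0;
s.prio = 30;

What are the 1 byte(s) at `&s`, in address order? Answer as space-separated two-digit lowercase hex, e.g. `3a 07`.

f2

tag (1b) val=0 bits=0x0 at bit 0: 0x00
err (1b) val=1 bits=0x1 at bit 1: 0x02
ver (1b) val=0 bits=0x0 at bit 2: 0x02
prio (5b) val=30 bits=0x1e at bit 3: 0xf2
word = 0xf2 → little-endian bytes:
  [0]=0xf2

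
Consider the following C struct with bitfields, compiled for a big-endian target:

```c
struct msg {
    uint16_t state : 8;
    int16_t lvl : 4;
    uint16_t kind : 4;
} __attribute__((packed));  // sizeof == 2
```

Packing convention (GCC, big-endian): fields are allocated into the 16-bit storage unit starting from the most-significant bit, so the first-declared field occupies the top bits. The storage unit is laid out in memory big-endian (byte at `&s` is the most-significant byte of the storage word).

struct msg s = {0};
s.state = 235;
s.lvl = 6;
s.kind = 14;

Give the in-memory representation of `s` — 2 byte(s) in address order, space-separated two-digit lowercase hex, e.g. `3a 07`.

[8+:8] state=235 & 0xff = 0xeb; word=0xeb00
[4+:4] lvl=6 & 0xf = 0x6; word=0xeb60
[0+:4] kind=14 & 0xf = 0xe; word=0xeb6e
word = 0xeb6e → big-endian bytes:
  [0]=0xeb  [1]=0x6e

eb 6e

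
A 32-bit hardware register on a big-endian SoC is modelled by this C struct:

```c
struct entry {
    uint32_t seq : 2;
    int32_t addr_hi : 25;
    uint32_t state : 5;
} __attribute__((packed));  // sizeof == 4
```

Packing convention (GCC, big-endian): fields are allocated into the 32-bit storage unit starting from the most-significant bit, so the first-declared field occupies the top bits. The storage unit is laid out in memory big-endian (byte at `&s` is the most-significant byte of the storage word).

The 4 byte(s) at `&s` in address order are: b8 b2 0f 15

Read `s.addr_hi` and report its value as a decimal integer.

[0]=0xb8 [1]=0xb2 [2]=0x0f [3]=0x15 (big-endian) → word 0xb8b20f15
seq:2 @ bit 30 → (0xb8b20f15>>30)&0x3 = 0x2
addr_hi:25 @ bit 5 → (0xb8b20f15>>5)&0x1ffffff = 0x1c59078  ←
state:5 @ bit 0 → (0xb8b20f15>>0)&0x1f = 0x15
addr_hi signed 25b, MSB=1: 29724792 - 33554432 = -3829640

-3829640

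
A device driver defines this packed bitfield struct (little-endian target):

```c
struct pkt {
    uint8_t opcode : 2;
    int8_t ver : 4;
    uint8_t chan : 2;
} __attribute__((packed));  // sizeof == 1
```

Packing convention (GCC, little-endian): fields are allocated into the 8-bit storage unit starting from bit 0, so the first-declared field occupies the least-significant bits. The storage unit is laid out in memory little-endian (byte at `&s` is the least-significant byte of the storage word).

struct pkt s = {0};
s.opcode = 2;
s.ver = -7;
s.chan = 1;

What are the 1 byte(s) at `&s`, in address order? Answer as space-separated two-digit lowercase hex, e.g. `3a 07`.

opcode:2 = 2 → 0x2 << 0 → word 0x02
ver:4 = -7 → 0x9 << 2 → word 0x26
chan:2 = 1 → 0x1 << 6 → word 0x66
word = 0x66 → little-endian bytes:
  [0]=0x66

66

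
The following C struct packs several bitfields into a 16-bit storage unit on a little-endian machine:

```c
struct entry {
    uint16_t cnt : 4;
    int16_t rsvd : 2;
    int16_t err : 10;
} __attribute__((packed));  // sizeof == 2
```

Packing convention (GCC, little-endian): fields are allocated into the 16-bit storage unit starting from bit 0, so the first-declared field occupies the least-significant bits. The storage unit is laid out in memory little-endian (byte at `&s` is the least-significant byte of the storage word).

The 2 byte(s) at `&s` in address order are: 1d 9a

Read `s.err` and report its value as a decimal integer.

-408

[0]=0x1d [1]=0x9a (little-endian) → word 0x9a1d
cnt [0+:4] = (word>>0) & 0xf = 13
rsvd [4+:2] = (word>>4) & 0x3 = 1
err [6+:10] = (word>>6) & 0x3ff = 616  ←
err signed 10b, MSB=1: 616 - 1024 = -408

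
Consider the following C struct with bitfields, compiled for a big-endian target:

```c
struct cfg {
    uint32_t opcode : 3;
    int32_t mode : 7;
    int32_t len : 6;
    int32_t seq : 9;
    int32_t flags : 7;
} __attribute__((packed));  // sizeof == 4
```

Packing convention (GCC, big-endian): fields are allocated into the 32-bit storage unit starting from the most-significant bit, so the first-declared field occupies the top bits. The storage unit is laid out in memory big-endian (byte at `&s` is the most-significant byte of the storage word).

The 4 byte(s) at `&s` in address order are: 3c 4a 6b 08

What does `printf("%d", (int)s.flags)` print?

8

[0]=0x3c [1]=0x4a [2]=0x6b [3]=0x08 (big-endian) → word 0x3c4a6b08
opcode [29+:3] = (word>>29) & 0x7 = 1
mode [22+:7] = (word>>22) & 0x7f = 113
len [16+:6] = (word>>16) & 0x3f = 10
seq [7+:9] = (word>>7) & 0x1ff = 214
flags [0+:7] = (word>>0) & 0x7f = 8  ←
flags signed 7b, MSB=0: value = 8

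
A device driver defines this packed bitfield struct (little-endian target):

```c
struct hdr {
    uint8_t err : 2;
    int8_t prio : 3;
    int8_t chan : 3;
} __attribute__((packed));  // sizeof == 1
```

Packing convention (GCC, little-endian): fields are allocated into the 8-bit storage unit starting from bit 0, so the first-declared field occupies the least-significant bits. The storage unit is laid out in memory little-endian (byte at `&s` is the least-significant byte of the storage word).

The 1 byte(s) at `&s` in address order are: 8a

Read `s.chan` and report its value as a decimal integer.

-4

[0]=0x8a (little-endian) → word 0x8a
err:2 @ bit 0 → (0x8a>>0)&0x3 = 0x2
prio:3 @ bit 2 → (0x8a>>2)&0x7 = 0x2
chan:3 @ bit 5 → (0x8a>>5)&0x7 = 0x4  ←
chan signed 3b, MSB=1: 4 - 8 = -4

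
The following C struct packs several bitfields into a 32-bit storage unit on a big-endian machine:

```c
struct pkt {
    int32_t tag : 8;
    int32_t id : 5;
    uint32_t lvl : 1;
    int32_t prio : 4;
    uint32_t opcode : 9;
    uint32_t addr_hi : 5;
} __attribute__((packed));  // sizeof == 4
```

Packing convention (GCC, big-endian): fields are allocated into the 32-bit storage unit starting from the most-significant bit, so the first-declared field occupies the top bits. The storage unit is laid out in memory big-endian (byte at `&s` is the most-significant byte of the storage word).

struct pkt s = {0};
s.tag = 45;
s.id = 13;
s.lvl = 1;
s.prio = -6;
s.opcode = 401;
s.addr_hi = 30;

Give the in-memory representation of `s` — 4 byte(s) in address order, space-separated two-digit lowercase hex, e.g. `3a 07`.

2d 6e b2 3e

[24+:8] tag=45 & 0xff = 0x2d; word=0x2d000000
[19+:5] id=13 & 0x1f = 0xd; word=0x2d680000
[18+:1] lvl=1 & 0x1 = 0x1; word=0x2d6c0000
[14+:4] prio=-6 & 0xf = 0xa; word=0x2d6e8000
[5+:9] opcode=401 & 0x1ff = 0x191; word=0x2d6eb220
[0+:5] addr_hi=30 & 0x1f = 0x1e; word=0x2d6eb23e
word = 0x2d6eb23e → big-endian bytes:
  [0]=0x2d  [1]=0x6e  [2]=0xb2  [3]=0x3e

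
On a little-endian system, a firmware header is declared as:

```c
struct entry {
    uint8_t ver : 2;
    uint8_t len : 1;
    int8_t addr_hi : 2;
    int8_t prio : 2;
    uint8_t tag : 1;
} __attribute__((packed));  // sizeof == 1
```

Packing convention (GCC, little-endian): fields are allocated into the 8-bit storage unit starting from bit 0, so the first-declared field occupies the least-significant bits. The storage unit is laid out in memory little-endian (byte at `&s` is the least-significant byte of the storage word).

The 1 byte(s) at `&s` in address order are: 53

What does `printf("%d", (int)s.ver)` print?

[0]=0x53 (little-endian) → word 0x53
ver [0+:2] = (word>>0) & 0x3 = 3  ←
len [2+:1] = (word>>2) & 0x1 = 0
addr_hi [3+:2] = (word>>3) & 0x3 = 2
prio [5+:2] = (word>>5) & 0x3 = 2
tag [7+:1] = (word>>7) & 0x1 = 0

3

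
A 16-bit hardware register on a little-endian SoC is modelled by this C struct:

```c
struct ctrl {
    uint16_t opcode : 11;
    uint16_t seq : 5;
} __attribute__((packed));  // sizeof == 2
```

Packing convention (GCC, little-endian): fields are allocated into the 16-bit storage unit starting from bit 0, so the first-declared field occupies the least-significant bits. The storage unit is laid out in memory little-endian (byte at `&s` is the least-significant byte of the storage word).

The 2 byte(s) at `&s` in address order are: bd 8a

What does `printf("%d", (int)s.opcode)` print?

701

[0]=0xbd [1]=0x8a (little-endian) → word 0x8abd
opcode:11 @ bit 0 → (0x8abd>>0)&0x7ff = 0x2bd  ←
seq:5 @ bit 11 → (0x8abd>>11)&0x1f = 0x11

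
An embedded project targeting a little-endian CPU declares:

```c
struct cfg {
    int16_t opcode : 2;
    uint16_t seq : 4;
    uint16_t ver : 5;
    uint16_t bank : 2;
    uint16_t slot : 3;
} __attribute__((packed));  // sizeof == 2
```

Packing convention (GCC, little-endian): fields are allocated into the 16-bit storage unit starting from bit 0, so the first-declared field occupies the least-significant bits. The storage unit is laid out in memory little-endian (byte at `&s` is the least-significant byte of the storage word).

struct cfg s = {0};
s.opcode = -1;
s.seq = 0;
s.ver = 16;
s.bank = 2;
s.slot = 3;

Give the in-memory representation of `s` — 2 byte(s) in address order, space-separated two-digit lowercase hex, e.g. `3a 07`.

opcode (2b) val=-1 bits=0x3 at bit 0: 0x0003
seq (4b) val=0 bits=0x0 at bit 2: 0x0003
ver (5b) val=16 bits=0x10 at bit 6: 0x0403
bank (2b) val=2 bits=0x2 at bit 11: 0x1403
slot (3b) val=3 bits=0x3 at bit 13: 0x7403
word = 0x7403 → little-endian bytes:
  [0]=0x03  [1]=0x74

03 74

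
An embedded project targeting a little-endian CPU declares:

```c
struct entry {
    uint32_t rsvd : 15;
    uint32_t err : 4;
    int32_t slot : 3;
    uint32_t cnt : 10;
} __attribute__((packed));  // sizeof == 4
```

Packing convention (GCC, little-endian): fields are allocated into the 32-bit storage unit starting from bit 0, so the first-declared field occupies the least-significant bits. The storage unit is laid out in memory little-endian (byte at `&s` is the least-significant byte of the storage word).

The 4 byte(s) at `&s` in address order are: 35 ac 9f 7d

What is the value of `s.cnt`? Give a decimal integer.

502

[0]=0x35 [1]=0xac [2]=0x9f [3]=0x7d (little-endian) → word 0x7d9fac35
rsvd [0+:15] = (word>>0) & 0x7fff = 11317
err [15+:4] = (word>>15) & 0xf = 15
slot [19+:3] = (word>>19) & 0x7 = 3
cnt [22+:10] = (word>>22) & 0x3ff = 502  ←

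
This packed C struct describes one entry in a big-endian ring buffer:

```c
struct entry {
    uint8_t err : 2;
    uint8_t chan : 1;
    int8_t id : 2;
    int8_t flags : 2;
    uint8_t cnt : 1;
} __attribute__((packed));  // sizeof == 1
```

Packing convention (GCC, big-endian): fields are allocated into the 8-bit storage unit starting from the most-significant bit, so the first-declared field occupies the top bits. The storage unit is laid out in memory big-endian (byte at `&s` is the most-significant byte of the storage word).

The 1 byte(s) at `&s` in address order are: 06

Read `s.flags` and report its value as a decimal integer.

-1

[0]=0x06 (big-endian) → word 0x06
err [6+:2] = (word>>6) & 0x3 = 0
chan [5+:1] = (word>>5) & 0x1 = 0
id [3+:2] = (word>>3) & 0x3 = 0
flags [1+:2] = (word>>1) & 0x3 = 3  ←
cnt [0+:1] = (word>>0) & 0x1 = 0
flags signed 2b, MSB=1: 3 - 4 = -1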